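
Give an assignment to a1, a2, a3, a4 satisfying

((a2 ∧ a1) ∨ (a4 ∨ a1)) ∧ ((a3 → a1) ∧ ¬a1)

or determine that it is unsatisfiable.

a1 = False; a2 = True; a3 = False; a4 = True

  (a2 ∧ a1) ∨ (a4 ∨ a1) = True
    a2 ∧ a1 = False
    a4 ∨ a1 = True
  (a3 → a1) ∧ ¬a1 = True
    a3 → a1 = True
    ¬a1 = True
Both conjuncts True, so the formula holds.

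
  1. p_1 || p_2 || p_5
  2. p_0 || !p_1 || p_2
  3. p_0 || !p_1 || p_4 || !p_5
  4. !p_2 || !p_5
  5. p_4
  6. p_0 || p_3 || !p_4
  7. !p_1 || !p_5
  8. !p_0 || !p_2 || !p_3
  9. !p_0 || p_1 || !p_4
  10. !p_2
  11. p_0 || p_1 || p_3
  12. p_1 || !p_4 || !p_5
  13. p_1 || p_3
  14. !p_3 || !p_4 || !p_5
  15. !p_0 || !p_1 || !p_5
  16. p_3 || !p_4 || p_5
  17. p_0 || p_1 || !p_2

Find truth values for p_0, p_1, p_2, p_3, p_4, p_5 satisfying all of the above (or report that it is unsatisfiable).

Unit clause (p_4) forces p_4 = True.
Unit clause (!p_2) forces p_2 = False.
Set p_0 = True.
  then (!p_0 || p_1 || !p_4) forces p_1 = True.
  then (!p_0 || !p_1 || !p_5) forces p_5 = False.
  then (p_3 || !p_4 || p_5) forces p_3 = True.
All clauses satisfied.

p_0=T, p_1=T, p_2=F, p_3=T, p_4=T, p_5=F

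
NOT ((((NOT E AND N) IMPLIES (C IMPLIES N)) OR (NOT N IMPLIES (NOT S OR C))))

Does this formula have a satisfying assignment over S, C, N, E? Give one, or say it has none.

Unsatisfiable

Case C = True: the formula becomes NOT ((((NOT E AND N) IMPLIES N) OR True)) = False.
Case C = False: the formula becomes NOT ((True OR (NOT N IMPLIES NOT S))) = False.
Both cases fail — unsatisfiable.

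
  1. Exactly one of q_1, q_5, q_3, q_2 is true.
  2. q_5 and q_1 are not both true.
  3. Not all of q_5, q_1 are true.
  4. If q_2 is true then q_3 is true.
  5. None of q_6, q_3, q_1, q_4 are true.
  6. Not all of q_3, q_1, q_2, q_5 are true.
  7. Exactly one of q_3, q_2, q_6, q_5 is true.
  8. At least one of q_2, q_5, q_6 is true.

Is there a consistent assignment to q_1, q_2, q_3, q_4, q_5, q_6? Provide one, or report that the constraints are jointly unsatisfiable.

q_1: False; q_2: False; q_3: False; q_4: False; q_5: True; q_6: False

  (1) {q_1, q_5, q_3, q_2}: 1 true — exactly one ✓
  (2) q_5=T, q_1=F — not both ✓
  (3) {q_5, q_1}: 1/2 true — not all ✓
  (4) q_2=F ⇒ q_3: vacuous ✓
  (5) {q_6, q_3, q_1, q_4}: 0 true — none ✓
  (6) {q_3, q_1, q_2, q_5}: 1/4 true — not all ✓
  (7) {q_3, q_2, q_6, q_5}: 1 true — exactly one ✓
  (8) {q_2, q_5, q_6}: 1 true — at least one ✓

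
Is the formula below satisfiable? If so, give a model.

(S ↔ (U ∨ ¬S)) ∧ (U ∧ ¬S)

Unsatisfiable — no assignment works.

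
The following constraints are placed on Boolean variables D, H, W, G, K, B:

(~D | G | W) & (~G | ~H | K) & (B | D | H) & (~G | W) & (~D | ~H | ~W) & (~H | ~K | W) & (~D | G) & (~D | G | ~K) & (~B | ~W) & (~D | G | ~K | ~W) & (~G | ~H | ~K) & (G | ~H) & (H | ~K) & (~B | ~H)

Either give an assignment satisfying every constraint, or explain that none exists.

Set D = False.
Try H = True:
  (G | ~H) forces G = True.
  (~G | ~H | K) forces K = True.
  clause (~G | ~H | ~K) is falsified — backtrack.
So H = False.
  then (B | D | H) forces B = True.
  then (~B | ~W) forces W = False.
  then (H | ~K) forces K = False.
  then (~G | W) forces G = False.
All clauses satisfied.

D = False; H = False; W = False; G = False; K = False; B = True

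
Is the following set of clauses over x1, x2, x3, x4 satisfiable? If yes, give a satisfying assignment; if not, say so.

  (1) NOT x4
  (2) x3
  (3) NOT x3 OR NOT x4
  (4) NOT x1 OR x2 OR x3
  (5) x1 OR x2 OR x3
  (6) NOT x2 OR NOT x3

Unit clause (NOT x4) forces x4 = False.
Unit clause (x3) forces x3 = True.
In (NOT x2 OR NOT x3) only NOT x2 is left, so x2 = False.
Set x1 = False.
All clauses satisfied.

x1: False, x2: False, x3: True, x4: False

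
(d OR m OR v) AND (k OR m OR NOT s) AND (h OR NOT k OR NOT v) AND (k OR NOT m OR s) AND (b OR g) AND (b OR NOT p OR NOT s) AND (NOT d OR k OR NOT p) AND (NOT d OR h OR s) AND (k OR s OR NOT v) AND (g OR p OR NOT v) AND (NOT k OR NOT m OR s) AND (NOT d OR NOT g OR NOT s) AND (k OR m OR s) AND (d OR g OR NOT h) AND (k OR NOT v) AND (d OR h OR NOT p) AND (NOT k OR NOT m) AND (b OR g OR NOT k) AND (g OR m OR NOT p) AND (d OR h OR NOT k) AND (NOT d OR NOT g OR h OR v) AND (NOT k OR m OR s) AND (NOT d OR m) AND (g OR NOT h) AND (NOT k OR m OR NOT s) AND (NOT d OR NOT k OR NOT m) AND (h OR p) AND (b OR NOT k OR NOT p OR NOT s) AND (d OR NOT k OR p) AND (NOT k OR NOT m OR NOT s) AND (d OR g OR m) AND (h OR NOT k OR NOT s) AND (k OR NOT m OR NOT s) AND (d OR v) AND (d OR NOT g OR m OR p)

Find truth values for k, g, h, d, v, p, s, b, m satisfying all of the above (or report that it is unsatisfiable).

Case k = True:
  (NOT k OR NOT m) forces m = False.
  (NOT k OR m OR s) forces s = True.
  Clause (NOT k OR m OR NOT s) is falsified — contradiction.
Case k = False:
  (k OR NOT v) forces v = False.
  (d OR v) forces d = True.
  (NOT d OR k OR NOT p) forces p = False.
  (NOT d OR m) forces m = True.
  (k OR NOT m OR s) forces s = True.
  Clause (k OR NOT m OR NOT s) is falsified — contradiction.
Both cases fail, so the formula is unsatisfiable.

The formula is unsatisfiable.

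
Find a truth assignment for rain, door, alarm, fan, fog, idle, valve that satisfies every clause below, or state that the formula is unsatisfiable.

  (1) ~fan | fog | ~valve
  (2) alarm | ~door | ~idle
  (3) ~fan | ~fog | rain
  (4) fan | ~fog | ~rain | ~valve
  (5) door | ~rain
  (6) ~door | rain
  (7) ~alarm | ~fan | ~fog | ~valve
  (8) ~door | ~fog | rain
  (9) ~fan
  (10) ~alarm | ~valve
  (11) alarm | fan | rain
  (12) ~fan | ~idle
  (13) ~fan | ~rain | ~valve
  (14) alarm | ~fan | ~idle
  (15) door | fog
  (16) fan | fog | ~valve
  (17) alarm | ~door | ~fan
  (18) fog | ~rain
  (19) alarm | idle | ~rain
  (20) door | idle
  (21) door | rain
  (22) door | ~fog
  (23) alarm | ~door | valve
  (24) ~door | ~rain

Case rain = True:
  (door | ~rain) forces door = True.
  Clause (~door | ~rain) is falsified — contradiction.
Case rain = False:
  (~door | rain) forces door = False.
  Clause (door | rain) is falsified — contradiction.
Both cases fail, so the formula is unsatisfiable.

The formula is unsatisfiable.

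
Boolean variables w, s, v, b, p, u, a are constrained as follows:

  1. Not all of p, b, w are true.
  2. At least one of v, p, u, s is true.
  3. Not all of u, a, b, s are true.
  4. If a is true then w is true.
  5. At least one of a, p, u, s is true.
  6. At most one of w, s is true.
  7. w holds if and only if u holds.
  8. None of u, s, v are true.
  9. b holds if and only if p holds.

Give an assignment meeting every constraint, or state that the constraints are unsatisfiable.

w = False, s = False, v = False, b = True, p = True, u = False, a = False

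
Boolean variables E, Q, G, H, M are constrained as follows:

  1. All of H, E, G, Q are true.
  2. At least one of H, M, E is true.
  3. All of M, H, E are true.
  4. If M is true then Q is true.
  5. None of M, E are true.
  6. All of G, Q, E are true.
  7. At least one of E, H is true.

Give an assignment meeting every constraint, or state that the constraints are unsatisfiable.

Case E = True:
  Constraint (5) is violated (E=T) — contradiction.
Case E = False:
  Constraint (1) is violated (E=F) — contradiction.
Both cases fail — unsatisfiable.

UNSATISFIABLE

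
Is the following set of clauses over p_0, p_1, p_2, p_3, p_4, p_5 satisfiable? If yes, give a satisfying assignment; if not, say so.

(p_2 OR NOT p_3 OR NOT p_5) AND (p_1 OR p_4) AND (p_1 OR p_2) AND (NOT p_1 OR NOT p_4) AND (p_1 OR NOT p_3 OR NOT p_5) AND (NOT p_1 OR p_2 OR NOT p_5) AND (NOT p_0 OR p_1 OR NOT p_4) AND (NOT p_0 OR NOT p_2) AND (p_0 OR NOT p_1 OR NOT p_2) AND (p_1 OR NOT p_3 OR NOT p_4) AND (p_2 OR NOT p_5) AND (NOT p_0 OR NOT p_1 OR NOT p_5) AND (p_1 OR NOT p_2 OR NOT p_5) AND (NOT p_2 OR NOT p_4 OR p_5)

Set p_0 = True.
  then (NOT p_0 OR NOT p_2) forces p_2 = False.
  then (p_2 OR NOT p_5) forces p_5 = False.
  then (p_1 OR p_2) forces p_1 = True.
  then (NOT p_1 OR NOT p_4) forces p_4 = False.
Set p_3 = False.
All clauses satisfied.

p_0 = True, p_1 = True, p_2 = False, p_3 = False, p_4 = False, p_5 = False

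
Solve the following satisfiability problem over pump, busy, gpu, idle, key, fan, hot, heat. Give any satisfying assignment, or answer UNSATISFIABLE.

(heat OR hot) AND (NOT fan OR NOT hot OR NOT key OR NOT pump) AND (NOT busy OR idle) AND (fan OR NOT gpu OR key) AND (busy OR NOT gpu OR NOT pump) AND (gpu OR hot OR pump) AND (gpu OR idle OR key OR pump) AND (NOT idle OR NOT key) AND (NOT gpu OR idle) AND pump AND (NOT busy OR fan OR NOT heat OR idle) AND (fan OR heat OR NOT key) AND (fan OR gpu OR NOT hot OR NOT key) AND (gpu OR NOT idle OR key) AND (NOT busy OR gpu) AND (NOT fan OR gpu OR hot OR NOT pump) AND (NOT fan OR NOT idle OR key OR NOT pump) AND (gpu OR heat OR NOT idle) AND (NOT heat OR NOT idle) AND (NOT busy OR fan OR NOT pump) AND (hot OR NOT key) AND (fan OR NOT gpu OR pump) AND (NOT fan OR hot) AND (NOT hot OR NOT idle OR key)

Unit clause (pump) forces pump = True.
Set busy = False.
  then (busy OR NOT gpu OR NOT pump) forces gpu = False.
Try idle = True:
  (NOT idle OR NOT key) forces key = False.
  clause (gpu OR NOT idle OR key) is falsified — backtrack.
So idle = False.
Set key = False.
Set fan = False.
Set hot = False.
  then (heat OR hot) forces heat = True.
All clauses satisfied.

pump: True; busy: False; gpu: False; idle: False; key: False; fan: False; hot: False; heat: True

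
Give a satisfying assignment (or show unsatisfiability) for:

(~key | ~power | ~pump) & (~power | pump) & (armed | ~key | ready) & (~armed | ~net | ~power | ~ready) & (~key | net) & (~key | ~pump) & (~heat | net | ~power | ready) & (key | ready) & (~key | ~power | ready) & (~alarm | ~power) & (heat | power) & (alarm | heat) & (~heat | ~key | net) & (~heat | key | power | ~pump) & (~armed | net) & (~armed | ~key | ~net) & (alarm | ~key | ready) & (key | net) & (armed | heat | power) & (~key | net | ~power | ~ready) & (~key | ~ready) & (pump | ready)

Try net = False:
  (~key | net) forces key = False.
  clause (key | net) is falsified — backtrack.
So net = True.
Set alarm = False.
  then (alarm | heat) forces heat = True.
Set key = False.
  then (key | ready) forces ready = True.
Set armed = True.
  then (~armed | ~net | ~power | ~ready) forces power = False.
  then (~heat | key | power | ~pump) forces pump = False.
All clauses satisfied.

net=T, alarm=F, key=F, heat=T, armed=T, pump=F, ready=T, power=F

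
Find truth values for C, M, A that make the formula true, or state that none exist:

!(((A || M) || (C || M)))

C = False; M = False; A = False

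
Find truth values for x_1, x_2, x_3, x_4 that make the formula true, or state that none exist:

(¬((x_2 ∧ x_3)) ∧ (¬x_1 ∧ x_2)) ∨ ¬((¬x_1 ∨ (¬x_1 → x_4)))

x_1=F, x_2=T, x_3=F, x_4=F

  (¬((x_2 ∧ x_3)) ∧ (¬x_1 ∧ x_2)) ∨ ¬((¬x_1 ∨ (¬x_1 → x_4))) = True
    ¬((x_2 ∧ x_3)) ∧ (¬x_1 ∧ x_2) = True
      ¬((x_2 ∧ x_3)) = True
        x_2 ∧ x_3 = False
      ¬x_1 ∧ x_2 = True
        ¬x_1 = True
    ¬((¬x_1 ∨ (¬x_1 → x_4))) = False
      ¬x_1 ∨ (¬x_1 → x_4) = True
        ¬x_1 = True
        ¬x_1 → x_4 = False
          ¬x_1 = True
The formula evaluates to True.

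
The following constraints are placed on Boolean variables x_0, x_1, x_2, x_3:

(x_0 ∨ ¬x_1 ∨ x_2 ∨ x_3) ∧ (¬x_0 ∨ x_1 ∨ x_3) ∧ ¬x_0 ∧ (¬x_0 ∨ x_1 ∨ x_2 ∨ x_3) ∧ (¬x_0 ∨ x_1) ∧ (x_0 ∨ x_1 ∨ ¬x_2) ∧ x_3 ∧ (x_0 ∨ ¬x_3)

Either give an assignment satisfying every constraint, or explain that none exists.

Case x_0 = True:
  Clause (¬x_0) is falsified — contradiction.
Case x_0 = False:
  (x_3) forces x_3 = True.
  Clause (x_0 ∨ ¬x_3) is falsified — contradiction.
Both cases fail, so the formula is unsatisfiable.

Unsatisfiable — no assignment works.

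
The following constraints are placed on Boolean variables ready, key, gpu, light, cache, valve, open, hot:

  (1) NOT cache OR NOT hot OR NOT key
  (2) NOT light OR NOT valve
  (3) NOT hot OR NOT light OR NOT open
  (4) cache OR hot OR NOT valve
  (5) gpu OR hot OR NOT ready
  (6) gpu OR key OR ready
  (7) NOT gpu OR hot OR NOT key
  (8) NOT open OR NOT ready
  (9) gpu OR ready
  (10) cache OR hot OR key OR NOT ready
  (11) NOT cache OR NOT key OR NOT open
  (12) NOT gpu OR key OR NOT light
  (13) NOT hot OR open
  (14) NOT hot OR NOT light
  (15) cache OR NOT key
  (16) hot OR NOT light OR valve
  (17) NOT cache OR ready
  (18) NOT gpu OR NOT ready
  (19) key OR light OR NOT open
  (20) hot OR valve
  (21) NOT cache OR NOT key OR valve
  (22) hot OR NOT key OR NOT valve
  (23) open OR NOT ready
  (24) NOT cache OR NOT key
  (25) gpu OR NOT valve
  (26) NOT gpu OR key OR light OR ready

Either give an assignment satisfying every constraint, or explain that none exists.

UNSATISFIABLE

Case ready = True:
  (NOT open OR NOT ready) forces open = False.
  Clause (open OR NOT ready) is falsified — contradiction.
Case ready = False:
  (gpu OR ready) forces gpu = True.
  (NOT cache OR ready) forces cache = False.
  (cache OR NOT key) forces key = False.
  (NOT gpu OR key OR NOT light) forces light = False.
  Clause (NOT gpu OR key OR light OR ready) is falsified — contradiction.
Both cases fail, so the formula is unsatisfiable.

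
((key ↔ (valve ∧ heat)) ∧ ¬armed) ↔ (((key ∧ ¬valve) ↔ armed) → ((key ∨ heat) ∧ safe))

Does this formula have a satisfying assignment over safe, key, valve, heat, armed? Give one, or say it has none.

safe = True; key = False; valve = False; heat = True; armed = False

  ((key ↔ (valve ∧ heat)) ∧ ¬armed) ↔ (((key ∧ ¬valve) ↔ armed) → ((key ∨ heat) ∧ safe)) = True
    (key ↔ (valve ∧ heat)) ∧ ¬armed = True
      key ↔ (valve ∧ heat) = True
        valve ∧ heat = False
      ¬armed = True
    ((key ∧ ¬valve) ↔ armed) → ((key ∨ heat) ∧ safe) = True
      (key ∧ ¬valve) ↔ armed = True
        key ∧ ¬valve = False
          ¬valve = True
      (key ∨ heat) ∧ safe = True
        key ∨ heat = True
The formula evaluates to True.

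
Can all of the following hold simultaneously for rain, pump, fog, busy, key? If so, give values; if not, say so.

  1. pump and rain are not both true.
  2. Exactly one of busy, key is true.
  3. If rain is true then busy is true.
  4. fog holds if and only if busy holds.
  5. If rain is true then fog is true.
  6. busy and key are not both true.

rain=T, pump=F, fog=T, busy=T, key=F

  (1) pump=F, rain=T — not both ✓
  (2) {busy, key}: 1 true — exactly one ✓
  (3) rain=T ⇒ busy: T ✓
  (4) fog=T, busy=T — same ✓
  (5) rain=T ⇒ fog: T ✓
  (6) busy=T, key=F — not both ✓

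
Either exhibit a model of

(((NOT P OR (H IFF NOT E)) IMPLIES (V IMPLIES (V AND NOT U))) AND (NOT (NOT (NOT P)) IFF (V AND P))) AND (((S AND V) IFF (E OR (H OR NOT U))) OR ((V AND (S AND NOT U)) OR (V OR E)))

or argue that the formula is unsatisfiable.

E=T, H=F, U=T, P=T, S=T, V=F

  ((NOT P OR (H IFF NOT E)) IMPLIES (V IMPLIES (V AND NOT U))) AND (NOT (NOT (NOT P)) IFF (V AND P)) = True
    (NOT P OR (H IFF NOT E)) IMPLIES (V IMPLIES (V AND NOT U)) = True
      NOT P OR (H IFF NOT E) = True
        NOT P = False
        H IFF NOT E = True
          NOT E = False
      V IMPLIES (V AND NOT U) = True
        V AND NOT U = False
          NOT U = False
    NOT (NOT (NOT P)) IFF (V AND P) = True
      NOT (NOT (NOT P)) = False
        NOT (NOT P) = True
          NOT P = False
      V AND P = False
  ((S AND V) IFF (E OR (H OR NOT U))) OR ((V AND (S AND NOT U)) OR (V OR E)) = True
    (S AND V) IFF (E OR (H OR NOT U)) = False
      S AND V = False
      E OR (H OR NOT U) = True
        H OR NOT U = False
          NOT U = False
    (V AND (S AND NOT U)) OR (V OR E) = True
      V AND (S AND NOT U) = False
        S AND NOT U = False
          NOT U = False
      V OR E = True
Both conjuncts True, so the formula holds.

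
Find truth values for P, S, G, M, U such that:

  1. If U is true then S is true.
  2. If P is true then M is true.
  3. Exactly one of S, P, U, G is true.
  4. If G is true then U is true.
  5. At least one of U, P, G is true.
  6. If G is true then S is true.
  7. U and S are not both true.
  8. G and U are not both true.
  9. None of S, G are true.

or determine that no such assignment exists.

P: True, S: False, G: False, M: True, U: False

  (1) U=F ⇒ S: vacuous ✓
  (2) P=T ⇒ M: T ✓
  (3) {S, P, U, G}: 1 true — exactly one ✓
  (4) G=F ⇒ U: vacuous ✓
  (5) {U, P, G}: 1 true — at least one ✓
  (6) G=F ⇒ S: vacuous ✓
  (7) U=F, S=F — not both ✓
  (8) G=F, U=F — not both ✓
  (9) {S, G}: 0 true — none ✓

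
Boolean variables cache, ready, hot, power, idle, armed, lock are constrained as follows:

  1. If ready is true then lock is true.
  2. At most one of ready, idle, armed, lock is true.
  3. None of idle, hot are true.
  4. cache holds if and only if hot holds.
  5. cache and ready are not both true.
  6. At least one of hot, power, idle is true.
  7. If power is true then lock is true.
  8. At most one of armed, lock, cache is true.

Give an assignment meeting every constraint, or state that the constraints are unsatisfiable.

cache = False, ready = False, hot = False, power = True, idle = False, armed = False, lock = True

  (1) ready=F ⇒ lock: vacuous ✓
  (2) {ready, idle, armed, lock}: 1 true — at most one ✓
  (3) {idle, hot}: 0 true — none ✓
  (4) cache=F, hot=F — same ✓
  (5) cache=F, ready=F — not both ✓
  (6) {hot, power, idle}: 1 true — at least one ✓
  (7) power=T ⇒ lock: T ✓
  (8) {armed, lock, cache}: 1 true — at most one ✓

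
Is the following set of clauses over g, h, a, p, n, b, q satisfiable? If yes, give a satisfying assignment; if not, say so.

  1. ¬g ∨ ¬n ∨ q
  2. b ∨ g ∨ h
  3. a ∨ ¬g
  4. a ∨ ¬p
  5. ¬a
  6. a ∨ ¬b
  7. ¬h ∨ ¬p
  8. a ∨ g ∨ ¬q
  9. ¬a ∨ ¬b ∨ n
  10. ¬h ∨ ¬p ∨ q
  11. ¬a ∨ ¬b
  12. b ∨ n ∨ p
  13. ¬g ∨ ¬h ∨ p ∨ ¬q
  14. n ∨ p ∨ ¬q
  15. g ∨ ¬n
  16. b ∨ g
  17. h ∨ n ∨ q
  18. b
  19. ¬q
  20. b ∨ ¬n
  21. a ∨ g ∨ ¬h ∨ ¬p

Case b = True:
  (¬a) forces a = False.
  Clause (a ∨ ¬b) is falsified — contradiction.
Case b = False:
  Clause (b) is falsified — contradiction.
Both cases fail, so the formula is unsatisfiable.

Unsatisfiable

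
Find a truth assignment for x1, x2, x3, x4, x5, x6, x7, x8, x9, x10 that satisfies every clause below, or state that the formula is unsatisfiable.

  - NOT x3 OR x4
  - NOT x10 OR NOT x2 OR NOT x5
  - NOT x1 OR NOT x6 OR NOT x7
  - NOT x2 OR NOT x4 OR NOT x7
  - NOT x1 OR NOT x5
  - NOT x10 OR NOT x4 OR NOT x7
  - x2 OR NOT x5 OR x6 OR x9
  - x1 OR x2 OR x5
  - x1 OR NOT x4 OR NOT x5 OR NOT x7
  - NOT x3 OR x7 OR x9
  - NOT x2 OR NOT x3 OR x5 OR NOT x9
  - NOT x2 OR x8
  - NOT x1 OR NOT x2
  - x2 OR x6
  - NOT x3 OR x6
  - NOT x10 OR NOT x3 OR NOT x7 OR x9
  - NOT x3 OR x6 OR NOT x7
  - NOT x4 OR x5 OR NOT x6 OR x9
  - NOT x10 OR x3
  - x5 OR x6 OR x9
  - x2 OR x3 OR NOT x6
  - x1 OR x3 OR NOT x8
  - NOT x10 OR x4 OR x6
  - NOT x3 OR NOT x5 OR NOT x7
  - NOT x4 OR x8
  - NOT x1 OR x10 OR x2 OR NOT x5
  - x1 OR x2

x1=F, x2=T, x3=T, x4=T, x5=T, x6=T, x7=F, x8=T, x9=T, x10=F

Set x1 = False.
  then (x1 OR x2) forces x2 = True.
  then (NOT x2 OR x8) forces x8 = True.
  then (x1 OR x3 OR NOT x8) forces x3 = True.
  then (NOT x3 OR x4) forces x4 = True.
  then (NOT x2 OR NOT x4 OR NOT x7) forces x7 = False.
  then (NOT x3 OR x7 OR x9) forces x9 = True.
  then (NOT x2 OR NOT x3 OR x5 OR NOT x9) forces x5 = True.
  then (NOT x3 OR x6) forces x6 = True.
  then (NOT x10 OR NOT x2 OR NOT x5) forces x10 = False.
All clauses satisfied.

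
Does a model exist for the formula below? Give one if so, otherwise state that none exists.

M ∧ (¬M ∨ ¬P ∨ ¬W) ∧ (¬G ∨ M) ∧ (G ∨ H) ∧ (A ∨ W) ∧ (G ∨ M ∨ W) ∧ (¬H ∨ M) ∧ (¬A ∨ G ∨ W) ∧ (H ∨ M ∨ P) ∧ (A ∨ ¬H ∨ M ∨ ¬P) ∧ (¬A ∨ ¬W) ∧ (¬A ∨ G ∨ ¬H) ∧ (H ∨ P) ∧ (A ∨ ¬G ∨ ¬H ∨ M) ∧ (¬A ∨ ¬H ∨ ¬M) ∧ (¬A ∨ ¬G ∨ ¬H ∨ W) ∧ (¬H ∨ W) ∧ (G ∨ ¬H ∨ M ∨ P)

G = False, W = True, M = True, A = False, P = False, H = True

Unit clause (M) forces M = True.
Set G = False.
  then (G ∨ H) forces H = True.
  then (¬A ∨ G ∨ ¬H) forces A = False.
  then (¬H ∨ W) forces W = True.
  then (¬M ∨ ¬P ∨ ¬W) forces P = False.
All clauses satisfied.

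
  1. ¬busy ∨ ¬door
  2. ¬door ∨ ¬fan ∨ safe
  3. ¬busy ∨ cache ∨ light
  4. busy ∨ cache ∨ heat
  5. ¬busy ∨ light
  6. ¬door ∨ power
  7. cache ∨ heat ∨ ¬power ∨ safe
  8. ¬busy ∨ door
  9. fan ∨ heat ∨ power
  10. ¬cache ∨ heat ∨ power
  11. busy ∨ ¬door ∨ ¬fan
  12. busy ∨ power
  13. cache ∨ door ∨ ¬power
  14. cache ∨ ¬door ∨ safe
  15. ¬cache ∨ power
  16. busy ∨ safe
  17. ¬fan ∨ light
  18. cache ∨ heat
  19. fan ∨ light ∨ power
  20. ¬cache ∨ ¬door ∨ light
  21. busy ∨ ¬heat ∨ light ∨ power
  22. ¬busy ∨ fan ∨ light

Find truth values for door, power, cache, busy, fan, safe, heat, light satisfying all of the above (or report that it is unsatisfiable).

door: False, power: True, cache: True, busy: False, fan: False, safe: True, heat: True, light: True

Set door = False.
  then (¬busy ∨ door) forces busy = False.
  then (busy ∨ power) forces power = True.
  then (cache ∨ door ∨ ¬power) forces cache = True.
  then (busy ∨ safe) forces safe = True.
Set fan = False.
Set heat = True.
Set light = True.
All clauses satisfied.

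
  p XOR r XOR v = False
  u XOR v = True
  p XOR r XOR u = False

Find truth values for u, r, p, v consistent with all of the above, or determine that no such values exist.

UNSATISFIABLE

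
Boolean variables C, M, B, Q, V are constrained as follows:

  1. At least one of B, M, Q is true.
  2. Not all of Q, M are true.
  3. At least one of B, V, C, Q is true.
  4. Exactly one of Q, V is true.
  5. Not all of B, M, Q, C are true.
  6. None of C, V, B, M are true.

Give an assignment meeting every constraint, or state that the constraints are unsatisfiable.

C = False, M = False, B = False, Q = True, V = False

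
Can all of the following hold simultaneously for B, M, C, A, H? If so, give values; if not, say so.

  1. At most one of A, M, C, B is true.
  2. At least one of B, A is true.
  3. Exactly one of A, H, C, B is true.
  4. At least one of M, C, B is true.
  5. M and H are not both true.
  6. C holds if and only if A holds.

B = True; M = False; C = False; A = False; H = False

  (1) {A, M, C, B}: 1 true — at most one ✓
  (2) {B, A}: 1 true — at least one ✓
  (3) {A, H, C, B}: 1 true — exactly one ✓
  (4) {M, C, B}: 1 true — at least one ✓
  (5) M=F, H=F — not both ✓
  (6) C=F, A=F — same ✓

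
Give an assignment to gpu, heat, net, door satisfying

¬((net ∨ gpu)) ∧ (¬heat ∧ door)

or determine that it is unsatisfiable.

gpu: False, heat: False, net: False, door: True

  ¬((net ∨ gpu)) = True
    net ∨ gpu = False
  ¬heat ∧ door = True
    ¬heat = True
Both conjuncts True, so the formula holds.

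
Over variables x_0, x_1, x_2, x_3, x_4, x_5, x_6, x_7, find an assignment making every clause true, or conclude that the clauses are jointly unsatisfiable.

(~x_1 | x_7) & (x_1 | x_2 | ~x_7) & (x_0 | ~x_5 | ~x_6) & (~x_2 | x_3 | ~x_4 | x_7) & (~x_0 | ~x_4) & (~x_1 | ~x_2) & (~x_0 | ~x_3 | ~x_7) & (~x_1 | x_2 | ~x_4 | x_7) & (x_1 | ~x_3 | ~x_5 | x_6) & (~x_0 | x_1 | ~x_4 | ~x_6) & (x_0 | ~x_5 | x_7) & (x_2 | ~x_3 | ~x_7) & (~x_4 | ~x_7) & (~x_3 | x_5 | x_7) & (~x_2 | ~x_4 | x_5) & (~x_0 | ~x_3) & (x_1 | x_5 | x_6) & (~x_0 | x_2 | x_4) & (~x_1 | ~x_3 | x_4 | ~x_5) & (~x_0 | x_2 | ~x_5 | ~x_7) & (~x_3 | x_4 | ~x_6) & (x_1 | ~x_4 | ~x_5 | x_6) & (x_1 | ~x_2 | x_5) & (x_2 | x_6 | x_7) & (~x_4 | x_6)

x_0: False, x_1: False, x_2: True, x_3: False, x_4: False, x_5: True, x_6: False, x_7: True

Set x_0 = False.
Set x_1 = False.
Set x_2 = True.
  then (x_1 | ~x_2 | x_5) forces x_5 = True.
  then (x_0 | ~x_5 | ~x_6) forces x_6 = False.
  then (x_1 | ~x_3 | ~x_5 | x_6) forces x_3 = False.
  then (x_0 | ~x_5 | x_7) forces x_7 = True.
  then (~x_4 | ~x_7) forces x_4 = False.
All clauses satisfied.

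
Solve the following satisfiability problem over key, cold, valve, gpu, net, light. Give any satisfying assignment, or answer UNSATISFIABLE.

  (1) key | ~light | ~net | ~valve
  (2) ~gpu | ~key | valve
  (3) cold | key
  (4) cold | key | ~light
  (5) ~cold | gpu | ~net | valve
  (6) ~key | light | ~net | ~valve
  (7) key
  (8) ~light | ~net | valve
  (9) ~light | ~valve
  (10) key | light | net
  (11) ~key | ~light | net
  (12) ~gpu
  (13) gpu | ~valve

Unit clause (key) forces key = True.
Unit clause (~gpu) forces gpu = False.
In (gpu | ~valve) only ~valve is left, so valve = False.
Set cold = False.
Set net = False.
  then (~key | ~light | net) forces light = False.
All clauses satisfied.

key: True; cold: False; valve: False; gpu: False; net: False; light: False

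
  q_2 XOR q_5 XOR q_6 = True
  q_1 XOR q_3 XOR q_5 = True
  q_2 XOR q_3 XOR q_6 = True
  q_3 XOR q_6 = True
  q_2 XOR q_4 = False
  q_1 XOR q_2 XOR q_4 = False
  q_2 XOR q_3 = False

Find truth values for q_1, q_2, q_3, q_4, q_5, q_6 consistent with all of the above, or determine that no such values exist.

The formula is unsatisfiable.

Adding constraints 1, 2, 3, 5, 6 mod 2: every variable appears an even number of times on the left, so the left side is 0.
But the right sides sum to 1 (mod 2). 0 ≠ 1 — the system is inconsistent.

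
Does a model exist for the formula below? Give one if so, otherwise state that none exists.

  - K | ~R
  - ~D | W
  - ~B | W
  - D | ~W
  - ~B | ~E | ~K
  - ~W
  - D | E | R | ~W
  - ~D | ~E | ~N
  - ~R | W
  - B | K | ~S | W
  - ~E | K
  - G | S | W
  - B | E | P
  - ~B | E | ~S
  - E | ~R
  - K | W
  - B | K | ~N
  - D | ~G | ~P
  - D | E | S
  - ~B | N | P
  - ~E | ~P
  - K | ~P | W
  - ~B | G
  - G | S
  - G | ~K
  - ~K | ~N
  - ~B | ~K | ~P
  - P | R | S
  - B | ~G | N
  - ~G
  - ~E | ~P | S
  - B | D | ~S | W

No satisfying assignment exists.

Case W = True:
  Clause (~W) is falsified — contradiction.
Case W = False:
  (~D | W) forces D = False.
  (~B | W) forces B = False.
  (~R | W) forces R = False.
  (K | W) forces K = True.
  (G | ~K) forces G = True.
  Clause (~G) is falsified — contradiction.
Both cases fail, so the formula is unsatisfiable.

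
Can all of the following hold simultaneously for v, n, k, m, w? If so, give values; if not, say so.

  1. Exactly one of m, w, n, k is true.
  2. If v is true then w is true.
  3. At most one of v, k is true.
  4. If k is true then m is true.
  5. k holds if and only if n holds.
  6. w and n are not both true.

v = True, n = False, k = False, m = False, w = True

  (1) {m, w, n, k}: 1 true — exactly one ✓
  (2) v=T ⇒ w: T ✓
  (3) {v, k}: 1 true — at most one ✓
  (4) k=F ⇒ m: vacuous ✓
  (5) k=F, n=F — same ✓
  (6) w=T, n=F — not both ✓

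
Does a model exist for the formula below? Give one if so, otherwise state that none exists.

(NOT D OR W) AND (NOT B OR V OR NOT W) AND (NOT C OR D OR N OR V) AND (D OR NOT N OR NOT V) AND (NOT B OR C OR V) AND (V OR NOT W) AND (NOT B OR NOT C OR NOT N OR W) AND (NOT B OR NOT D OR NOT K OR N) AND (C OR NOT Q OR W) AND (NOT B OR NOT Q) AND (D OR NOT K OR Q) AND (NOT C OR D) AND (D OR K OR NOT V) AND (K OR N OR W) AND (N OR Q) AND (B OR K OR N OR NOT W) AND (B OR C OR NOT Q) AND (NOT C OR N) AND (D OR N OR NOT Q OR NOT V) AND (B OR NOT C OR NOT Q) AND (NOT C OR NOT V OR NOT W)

Set B = False.
Try N = False:
  (N OR Q) forces Q = True.
  (B OR C OR NOT Q) forces C = True.
  clause (NOT C OR N) is falsified — backtrack.
So N = True.
Set V = True.
  then (D OR NOT N OR NOT V) forces D = True.
  then (NOT D OR W) forces W = True.
  then (NOT C OR NOT V OR NOT W) forces C = False.
  then (B OR C OR NOT Q) forces Q = False.
Set K = False.
All clauses satisfied.

B = False, N = True, V = True, W = True, C = False, Q = False, D = True, K = False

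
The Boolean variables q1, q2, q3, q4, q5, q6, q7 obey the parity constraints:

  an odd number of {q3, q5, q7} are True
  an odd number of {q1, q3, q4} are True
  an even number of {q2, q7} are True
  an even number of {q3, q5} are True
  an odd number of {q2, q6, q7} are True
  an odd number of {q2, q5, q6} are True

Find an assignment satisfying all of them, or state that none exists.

q1: True, q2: True, q3: True, q4: True, q5: True, q6: True, q7: True

{q3, q5, q7}: 3 true → odd ✓
{q1, q3, q4}: 3 true → odd ✓
{q2, q7}: 2 true → even ✓
{q3, q5}: 2 true → even ✓
{q2, q6, q7}: 3 true → odd ✓
{q2, q5, q6}: 3 true → odd ✓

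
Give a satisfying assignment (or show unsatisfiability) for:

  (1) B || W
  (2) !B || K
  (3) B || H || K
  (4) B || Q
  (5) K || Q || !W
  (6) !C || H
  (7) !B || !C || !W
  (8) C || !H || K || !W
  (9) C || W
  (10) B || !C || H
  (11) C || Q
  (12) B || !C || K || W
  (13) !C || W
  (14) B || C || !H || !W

Set K = False.
  then (!B || K) forces B = False.
  then (B || H || K) forces H = True.
  then (B || Q) forces Q = True.
  then (B || W) forces W = True.
  then (C || !H || K || !W) forces C = True.
All clauses satisfied.

K = False, H = True, C = True, Q = True, W = True, B = False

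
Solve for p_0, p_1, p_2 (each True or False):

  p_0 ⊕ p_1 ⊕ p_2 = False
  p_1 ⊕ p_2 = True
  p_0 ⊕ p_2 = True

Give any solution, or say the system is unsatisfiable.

p_0 = True, p_1 = True, p_2 = False

p_0 ⊕ p_1 ⊕ p_2 = T ⊕ T ⊕ F = False ✓
p_1 ⊕ p_2 = T ⊕ F = True ✓
p_0 ⊕ p_2 = T ⊕ F = True ✓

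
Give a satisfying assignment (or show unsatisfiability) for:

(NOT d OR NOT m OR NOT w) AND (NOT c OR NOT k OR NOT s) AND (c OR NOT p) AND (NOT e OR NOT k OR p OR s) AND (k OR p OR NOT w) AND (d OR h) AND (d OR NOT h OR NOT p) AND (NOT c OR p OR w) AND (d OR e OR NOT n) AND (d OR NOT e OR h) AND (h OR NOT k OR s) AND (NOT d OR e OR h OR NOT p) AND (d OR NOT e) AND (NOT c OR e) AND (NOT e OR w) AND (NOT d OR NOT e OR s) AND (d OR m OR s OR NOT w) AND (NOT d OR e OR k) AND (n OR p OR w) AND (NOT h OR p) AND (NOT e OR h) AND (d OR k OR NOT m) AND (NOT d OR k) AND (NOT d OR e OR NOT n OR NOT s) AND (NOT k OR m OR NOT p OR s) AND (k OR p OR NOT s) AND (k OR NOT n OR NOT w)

p=F, s=T, c=F, e=F, n=F, d=T, w=T, k=T, m=F, h=F

Set p = False.
  then (NOT h OR p) forces h = False.
  then (NOT e OR h) forces e = False.
  then (d OR h) forces d = True.
  then (NOT c OR e) forces c = False.
  then (NOT d OR e OR k) forces k = True.
  then (h OR NOT k OR s) forces s = True.
  then (NOT d OR e OR NOT n OR NOT s) forces n = False.
  then (n OR p OR w) forces w = True.
  then (NOT d OR NOT m OR NOT w) forces m = False.
All clauses satisfied.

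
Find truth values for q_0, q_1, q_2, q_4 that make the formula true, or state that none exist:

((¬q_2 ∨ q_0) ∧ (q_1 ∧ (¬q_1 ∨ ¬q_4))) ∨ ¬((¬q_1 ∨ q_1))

q_0 = True, q_1 = True, q_2 = False, q_4 = False

  ((¬q_2 ∨ q_0) ∧ (q_1 ∧ (¬q_1 ∨ ¬q_4))) ∨ ¬((¬q_1 ∨ q_1)) = True
    (¬q_2 ∨ q_0) ∧ (q_1 ∧ (¬q_1 ∨ ¬q_4)) = True
      ¬q_2 ∨ q_0 = True
        ¬q_2 = True
      q_1 ∧ (¬q_1 ∨ ¬q_4) = True
        ¬q_1 ∨ ¬q_4 = True
          ¬q_1 = False
          ¬q_4 = True
    ¬((¬q_1 ∨ q_1)) = False
      ¬q_1 ∨ q_1 = True
        ¬q_1 = False
The formula evaluates to True.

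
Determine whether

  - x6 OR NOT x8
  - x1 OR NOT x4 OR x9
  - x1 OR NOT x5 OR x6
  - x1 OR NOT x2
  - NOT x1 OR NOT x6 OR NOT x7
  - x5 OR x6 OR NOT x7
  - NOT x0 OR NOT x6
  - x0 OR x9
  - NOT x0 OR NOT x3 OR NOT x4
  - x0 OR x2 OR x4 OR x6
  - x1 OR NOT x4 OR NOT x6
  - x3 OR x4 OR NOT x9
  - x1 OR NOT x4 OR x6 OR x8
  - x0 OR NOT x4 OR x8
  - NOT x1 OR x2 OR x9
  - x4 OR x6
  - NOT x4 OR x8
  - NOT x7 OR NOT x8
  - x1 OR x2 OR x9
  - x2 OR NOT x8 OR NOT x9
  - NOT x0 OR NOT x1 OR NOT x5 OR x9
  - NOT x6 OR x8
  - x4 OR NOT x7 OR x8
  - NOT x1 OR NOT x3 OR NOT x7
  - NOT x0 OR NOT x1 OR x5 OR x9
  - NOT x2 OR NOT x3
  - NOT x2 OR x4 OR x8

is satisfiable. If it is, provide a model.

x0=F, x1=T, x2=T, x3=F, x4=T, x5=T, x6=T, x7=F, x8=T, x9=T

Try x0 = True:
  (NOT x0 OR NOT x6) forces x6 = False.
  (x6 OR NOT x8) forces x8 = False.
  (x4 OR x6) forces x4 = True.
  clause (NOT x4 OR x8) is falsified — backtrack.
So x0 = False.
  then (x0 OR x9) forces x9 = True.
Set x1 = True.
Try x2 = False:
  (x2 OR NOT x8 OR NOT x9) forces x8 = False.
  (x0 OR NOT x4 OR x8) forces x4 = False.
  (x0 OR x2 OR x4 OR x6) forces x6 = True.
  clause (NOT x6 OR x8) is falsified — backtrack.
So x2 = True.
  then (NOT x2 OR NOT x3) forces x3 = False.
  then (x3 OR x4 OR NOT x9) forces x4 = True.
  then (x0 OR NOT x4 OR x8) forces x8 = True.
  then (NOT x7 OR NOT x8) forces x7 = False.
  then (x6 OR NOT x8) forces x6 = True.
Set x5 = True.
All clauses satisfied.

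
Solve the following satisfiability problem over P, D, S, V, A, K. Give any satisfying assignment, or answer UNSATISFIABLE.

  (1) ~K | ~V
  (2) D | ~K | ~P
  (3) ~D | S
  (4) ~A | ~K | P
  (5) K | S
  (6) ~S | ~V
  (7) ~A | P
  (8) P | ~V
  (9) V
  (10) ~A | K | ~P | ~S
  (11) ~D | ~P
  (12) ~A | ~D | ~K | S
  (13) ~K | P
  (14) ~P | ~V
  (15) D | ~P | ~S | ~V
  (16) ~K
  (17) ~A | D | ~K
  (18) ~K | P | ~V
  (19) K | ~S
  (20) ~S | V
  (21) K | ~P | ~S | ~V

No satisfying assignment exists.

Case K = True:
  Clause (~K) is falsified — contradiction.
Case K = False:
  (K | S) forces S = True.
  Clause (K | ~S) is falsified — contradiction.
Both cases fail, so the formula is unsatisfiable.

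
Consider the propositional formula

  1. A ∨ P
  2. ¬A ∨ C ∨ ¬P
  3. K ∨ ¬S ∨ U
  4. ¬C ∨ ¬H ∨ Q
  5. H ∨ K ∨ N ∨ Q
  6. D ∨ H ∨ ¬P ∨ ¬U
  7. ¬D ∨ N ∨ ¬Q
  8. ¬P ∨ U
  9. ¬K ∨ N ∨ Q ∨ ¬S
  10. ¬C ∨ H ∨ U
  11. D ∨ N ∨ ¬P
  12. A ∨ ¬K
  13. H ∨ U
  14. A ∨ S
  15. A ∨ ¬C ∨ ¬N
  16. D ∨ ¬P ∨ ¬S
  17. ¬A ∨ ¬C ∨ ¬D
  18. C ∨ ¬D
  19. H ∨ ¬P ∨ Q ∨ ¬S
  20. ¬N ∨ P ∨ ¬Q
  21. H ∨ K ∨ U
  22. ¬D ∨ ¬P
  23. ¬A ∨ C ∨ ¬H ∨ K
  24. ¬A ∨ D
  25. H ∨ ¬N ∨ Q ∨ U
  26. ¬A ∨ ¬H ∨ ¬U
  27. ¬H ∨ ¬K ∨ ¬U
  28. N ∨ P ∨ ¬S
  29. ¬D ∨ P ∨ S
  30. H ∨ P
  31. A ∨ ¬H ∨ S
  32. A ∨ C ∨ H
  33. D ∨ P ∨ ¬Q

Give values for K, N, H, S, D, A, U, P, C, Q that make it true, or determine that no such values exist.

Case A = True:
  (¬A ∨ D) forces D = True.
  (¬A ∨ ¬C ∨ ¬D) forces C = False.
  Clause (C ∨ ¬D) is falsified — contradiction.
Case A = False:
  (A ∨ P) forces P = True.
  (¬P ∨ U) forces U = True.
  (A ∨ ¬K) forces K = False.
  (A ∨ S) forces S = True.
  (D ∨ ¬P ∨ ¬S) forces D = True.
  Clause (¬D ∨ ¬P) is falsified — contradiction.
Both cases fail, so the formula is unsatisfiable.

No satisfying assignment exists.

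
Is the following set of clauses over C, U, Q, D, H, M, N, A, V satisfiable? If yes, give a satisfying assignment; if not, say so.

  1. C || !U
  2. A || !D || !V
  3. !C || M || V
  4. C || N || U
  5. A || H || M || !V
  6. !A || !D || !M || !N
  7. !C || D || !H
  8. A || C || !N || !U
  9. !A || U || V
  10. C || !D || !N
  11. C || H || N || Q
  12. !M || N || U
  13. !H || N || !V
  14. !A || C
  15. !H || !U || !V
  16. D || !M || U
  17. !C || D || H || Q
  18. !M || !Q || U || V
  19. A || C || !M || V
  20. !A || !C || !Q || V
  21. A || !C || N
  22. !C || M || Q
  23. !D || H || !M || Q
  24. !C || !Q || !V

Set C = True.
Set U = True.
Set Q = False.
  then (!C || M || Q) forces M = True.
Try D = False:
  (!C || D || !H) forces H = False.
  clause (!C || D || H || Q) is falsified — backtrack.
So D = True.
  then (!D || H || !M || Q) forces H = True.
  then (!H || !U || !V) forces V = False.
Set N = False.
  then (A || !C || N) forces A = True.
All clauses satisfied.

C: True, U: True, Q: False, D: True, H: True, M: True, N: False, A: True, V: False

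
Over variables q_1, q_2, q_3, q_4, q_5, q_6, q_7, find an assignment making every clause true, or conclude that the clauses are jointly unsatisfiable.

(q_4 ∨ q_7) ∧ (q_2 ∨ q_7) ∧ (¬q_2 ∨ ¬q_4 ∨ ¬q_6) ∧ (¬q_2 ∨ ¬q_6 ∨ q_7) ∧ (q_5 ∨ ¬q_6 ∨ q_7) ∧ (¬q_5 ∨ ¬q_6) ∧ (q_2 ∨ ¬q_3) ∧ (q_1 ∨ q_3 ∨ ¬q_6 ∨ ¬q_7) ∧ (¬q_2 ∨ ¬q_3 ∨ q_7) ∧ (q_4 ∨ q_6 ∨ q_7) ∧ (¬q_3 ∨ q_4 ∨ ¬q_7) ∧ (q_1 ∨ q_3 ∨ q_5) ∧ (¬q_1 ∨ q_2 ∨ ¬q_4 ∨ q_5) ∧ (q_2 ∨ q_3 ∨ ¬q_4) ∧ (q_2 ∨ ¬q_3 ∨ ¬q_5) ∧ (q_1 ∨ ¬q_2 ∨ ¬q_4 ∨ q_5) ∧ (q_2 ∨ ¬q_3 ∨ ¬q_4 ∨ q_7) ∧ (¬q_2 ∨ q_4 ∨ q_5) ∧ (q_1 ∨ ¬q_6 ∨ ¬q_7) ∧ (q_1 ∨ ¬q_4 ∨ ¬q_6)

q_1=F; q_2=F; q_3=F; q_4=F; q_5=T; q_6=F; q_7=T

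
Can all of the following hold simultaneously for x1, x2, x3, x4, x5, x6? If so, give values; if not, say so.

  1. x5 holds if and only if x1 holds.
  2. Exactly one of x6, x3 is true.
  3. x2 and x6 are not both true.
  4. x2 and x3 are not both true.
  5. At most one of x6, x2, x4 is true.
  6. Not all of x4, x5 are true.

x1=F, x2=F, x3=T, x4=T, x5=F, x6=F

  (1) x5=F, x1=F — same ✓
  (2) {x6, x3}: 1 true — exactly one ✓
  (3) x2=F, x6=F — not both ✓
  (4) x2=F, x3=T — not both ✓
  (5) {x6, x2, x4}: 1 true — at most one ✓
  (6) {x4, x5}: 1/2 true — not all ✓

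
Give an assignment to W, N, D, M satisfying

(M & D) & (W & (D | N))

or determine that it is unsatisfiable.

W = True; N = True; D = True; M = True

  M & D = True
  W & (D | N) = True
    D | N = True
Both conjuncts True, so the formula holds.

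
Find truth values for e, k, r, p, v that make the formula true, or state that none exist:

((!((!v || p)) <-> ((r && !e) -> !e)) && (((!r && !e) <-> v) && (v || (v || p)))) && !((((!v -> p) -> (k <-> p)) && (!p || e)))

e=F; k=T; r=F; p=F; v=T

  (!((!v || p)) <-> ((r && !e) -> !e)) && (((!r && !e) <-> v) && (v || (v || p))) = True
    !((!v || p)) <-> ((r && !e) -> !e) = True
      !((!v || p)) = True
        !v || p = False
          !v = False
      (r && !e) -> !e = True
        r && !e = False
          !e = True
        !e = True
    ((!r && !e) <-> v) && (v || (v || p)) = True
      (!r && !e) <-> v = True
        !r && !e = True
          !r = True
          !e = True
      v || (v || p) = True
        v || p = True
  !((((!v -> p) -> (k <-> p)) && (!p || e))) = True
    ((!v -> p) -> (k <-> p)) && (!p || e) = False
      (!v -> p) -> (k <-> p) = False
        !v -> p = True
          !v = False
        k <-> p = False
      !p || e = True
        !p = True
Both conjuncts True, so the formula holds.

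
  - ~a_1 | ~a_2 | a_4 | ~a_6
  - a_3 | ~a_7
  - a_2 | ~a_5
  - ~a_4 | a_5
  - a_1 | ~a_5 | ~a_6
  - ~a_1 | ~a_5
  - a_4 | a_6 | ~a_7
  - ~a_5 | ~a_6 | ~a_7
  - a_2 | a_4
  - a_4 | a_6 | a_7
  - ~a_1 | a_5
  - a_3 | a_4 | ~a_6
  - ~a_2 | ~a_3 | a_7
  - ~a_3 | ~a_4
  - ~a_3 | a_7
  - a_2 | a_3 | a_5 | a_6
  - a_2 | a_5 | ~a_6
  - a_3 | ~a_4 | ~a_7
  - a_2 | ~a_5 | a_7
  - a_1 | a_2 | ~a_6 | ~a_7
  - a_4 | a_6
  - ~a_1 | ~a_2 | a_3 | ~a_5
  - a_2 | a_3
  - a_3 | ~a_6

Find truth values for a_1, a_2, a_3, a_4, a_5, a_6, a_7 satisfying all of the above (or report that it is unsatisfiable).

Try a_1 = True:
  (~a_1 | ~a_5) forces a_5 = False.
  clause (~a_1 | a_5) is falsified — backtrack.
So a_1 = False.
Set a_2 = True.
Set a_3 = False.
  then (a_3 | ~a_7) forces a_7 = False.
  then (a_3 | ~a_6) forces a_6 = False.
  then (a_4 | a_6 | a_7) forces a_4 = True.
  then (~a_4 | a_5) forces a_5 = True.
All clauses satisfied.

a_1: False; a_2: True; a_3: False; a_4: True; a_5: True; a_6: False; a_7: False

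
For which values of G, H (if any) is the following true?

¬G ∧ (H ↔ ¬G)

G=F; H=T

  ¬G = True
  H ↔ ¬G = True
    ¬G = True
Both conjuncts True, so the formula holds.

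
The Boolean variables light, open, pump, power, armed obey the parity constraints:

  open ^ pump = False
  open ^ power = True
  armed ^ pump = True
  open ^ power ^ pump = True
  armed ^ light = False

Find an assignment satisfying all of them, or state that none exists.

light = True, open = False, pump = False, power = True, armed = True

open ^ pump = F ^ F = False ✓
open ^ power = F ^ T = True ✓
armed ^ pump = T ^ F = True ✓
open ^ power ^ pump = F ^ T ^ F = True ✓
armed ^ light = T ^ T = False ✓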